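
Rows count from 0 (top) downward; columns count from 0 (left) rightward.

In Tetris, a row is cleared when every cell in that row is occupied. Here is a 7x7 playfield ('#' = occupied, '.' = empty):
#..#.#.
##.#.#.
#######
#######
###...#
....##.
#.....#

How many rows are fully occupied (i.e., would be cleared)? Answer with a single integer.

Check each row:
  row 0: 4 empty cells -> not full
  row 1: 3 empty cells -> not full
  row 2: 0 empty cells -> FULL (clear)
  row 3: 0 empty cells -> FULL (clear)
  row 4: 3 empty cells -> not full
  row 5: 5 empty cells -> not full
  row 6: 5 empty cells -> not full
Total rows cleared: 2

Answer: 2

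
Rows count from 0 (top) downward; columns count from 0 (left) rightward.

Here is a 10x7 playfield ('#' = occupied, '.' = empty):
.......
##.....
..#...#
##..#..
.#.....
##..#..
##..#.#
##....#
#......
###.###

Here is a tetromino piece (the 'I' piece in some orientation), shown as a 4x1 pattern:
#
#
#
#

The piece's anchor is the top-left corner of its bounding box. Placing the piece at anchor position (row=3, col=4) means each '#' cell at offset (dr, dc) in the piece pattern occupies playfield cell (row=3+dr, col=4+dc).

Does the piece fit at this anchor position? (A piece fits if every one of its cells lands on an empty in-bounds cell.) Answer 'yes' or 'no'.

Answer: no

Derivation:
Check each piece cell at anchor (3, 4):
  offset (0,0) -> (3,4): occupied ('#') -> FAIL
  offset (1,0) -> (4,4): empty -> OK
  offset (2,0) -> (5,4): occupied ('#') -> FAIL
  offset (3,0) -> (6,4): occupied ('#') -> FAIL
All cells valid: no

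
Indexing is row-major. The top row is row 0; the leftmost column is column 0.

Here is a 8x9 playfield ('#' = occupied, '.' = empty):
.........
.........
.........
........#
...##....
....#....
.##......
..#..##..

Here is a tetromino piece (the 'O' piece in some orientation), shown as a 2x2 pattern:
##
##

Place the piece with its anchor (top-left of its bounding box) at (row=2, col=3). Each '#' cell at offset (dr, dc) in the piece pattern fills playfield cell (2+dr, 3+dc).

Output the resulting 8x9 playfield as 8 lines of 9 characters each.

Fill (2+0,3+0) = (2,3)
Fill (2+0,3+1) = (2,4)
Fill (2+1,3+0) = (3,3)
Fill (2+1,3+1) = (3,4)

Answer: .........
.........
...##....
...##...#
...##....
....#....
.##......
..#..##..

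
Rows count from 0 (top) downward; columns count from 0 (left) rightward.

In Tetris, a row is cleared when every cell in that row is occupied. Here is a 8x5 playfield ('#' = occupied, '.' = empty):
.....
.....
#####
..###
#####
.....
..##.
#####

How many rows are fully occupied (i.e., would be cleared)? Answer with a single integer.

Check each row:
  row 0: 5 empty cells -> not full
  row 1: 5 empty cells -> not full
  row 2: 0 empty cells -> FULL (clear)
  row 3: 2 empty cells -> not full
  row 4: 0 empty cells -> FULL (clear)
  row 5: 5 empty cells -> not full
  row 6: 3 empty cells -> not full
  row 7: 0 empty cells -> FULL (clear)
Total rows cleared: 3

Answer: 3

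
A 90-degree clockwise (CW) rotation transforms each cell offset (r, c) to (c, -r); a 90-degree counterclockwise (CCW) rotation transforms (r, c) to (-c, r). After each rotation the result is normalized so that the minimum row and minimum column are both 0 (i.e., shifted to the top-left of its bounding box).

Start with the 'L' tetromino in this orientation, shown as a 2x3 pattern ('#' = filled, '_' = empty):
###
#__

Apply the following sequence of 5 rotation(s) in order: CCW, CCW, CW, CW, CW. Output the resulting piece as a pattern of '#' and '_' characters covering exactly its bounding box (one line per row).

Start:
###
#__
After rotation 1 (CCW):
#_
#_
##
After rotation 2 (CCW):
__#
###
After rotation 3 (CW):
#_
#_
##
After rotation 4 (CW):
###
#__
After rotation 5 (CW):
##
_#
_#

Answer: ##
_#
_#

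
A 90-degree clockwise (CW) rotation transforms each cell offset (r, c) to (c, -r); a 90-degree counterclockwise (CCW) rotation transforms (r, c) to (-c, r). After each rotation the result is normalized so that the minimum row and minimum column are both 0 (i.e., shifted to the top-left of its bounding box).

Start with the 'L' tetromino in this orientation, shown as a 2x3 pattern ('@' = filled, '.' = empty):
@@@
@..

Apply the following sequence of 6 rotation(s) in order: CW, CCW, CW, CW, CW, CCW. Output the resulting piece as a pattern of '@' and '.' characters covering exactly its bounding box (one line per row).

Answer: ..@
@@@

Derivation:
Start:
@@@
@..
After rotation 1 (CW):
@@
.@
.@
After rotation 2 (CCW):
@@@
@..
After rotation 3 (CW):
@@
.@
.@
After rotation 4 (CW):
..@
@@@
After rotation 5 (CW):
@.
@.
@@
After rotation 6 (CCW):
..@
@@@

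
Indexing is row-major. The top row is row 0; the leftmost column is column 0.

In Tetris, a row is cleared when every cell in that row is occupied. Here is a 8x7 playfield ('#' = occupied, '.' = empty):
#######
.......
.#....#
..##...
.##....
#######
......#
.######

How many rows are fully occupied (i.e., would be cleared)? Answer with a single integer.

Check each row:
  row 0: 0 empty cells -> FULL (clear)
  row 1: 7 empty cells -> not full
  row 2: 5 empty cells -> not full
  row 3: 5 empty cells -> not full
  row 4: 5 empty cells -> not full
  row 5: 0 empty cells -> FULL (clear)
  row 6: 6 empty cells -> not full
  row 7: 1 empty cell -> not full
Total rows cleared: 2

Answer: 2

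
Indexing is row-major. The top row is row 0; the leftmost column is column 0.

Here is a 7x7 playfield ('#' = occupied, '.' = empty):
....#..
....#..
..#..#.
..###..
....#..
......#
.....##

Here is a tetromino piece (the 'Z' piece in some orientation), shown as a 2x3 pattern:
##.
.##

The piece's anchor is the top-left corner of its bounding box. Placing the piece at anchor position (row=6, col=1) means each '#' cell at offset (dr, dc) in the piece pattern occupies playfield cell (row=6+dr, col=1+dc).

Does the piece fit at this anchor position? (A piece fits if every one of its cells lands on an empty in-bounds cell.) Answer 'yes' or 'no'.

Answer: no

Derivation:
Check each piece cell at anchor (6, 1):
  offset (0,0) -> (6,1): empty -> OK
  offset (0,1) -> (6,2): empty -> OK
  offset (1,1) -> (7,2): out of bounds -> FAIL
  offset (1,2) -> (7,3): out of bounds -> FAIL
All cells valid: no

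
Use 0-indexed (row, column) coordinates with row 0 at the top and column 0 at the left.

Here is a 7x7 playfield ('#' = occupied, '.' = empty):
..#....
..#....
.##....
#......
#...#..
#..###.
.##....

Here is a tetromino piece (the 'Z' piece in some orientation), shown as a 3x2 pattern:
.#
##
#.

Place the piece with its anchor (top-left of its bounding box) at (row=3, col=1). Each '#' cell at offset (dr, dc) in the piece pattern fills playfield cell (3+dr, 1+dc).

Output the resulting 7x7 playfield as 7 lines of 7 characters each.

Answer: ..#....
..#....
.##....
#.#....
###.#..
##.###.
.##....

Derivation:
Fill (3+0,1+1) = (3,2)
Fill (3+1,1+0) = (4,1)
Fill (3+1,1+1) = (4,2)
Fill (3+2,1+0) = (5,1)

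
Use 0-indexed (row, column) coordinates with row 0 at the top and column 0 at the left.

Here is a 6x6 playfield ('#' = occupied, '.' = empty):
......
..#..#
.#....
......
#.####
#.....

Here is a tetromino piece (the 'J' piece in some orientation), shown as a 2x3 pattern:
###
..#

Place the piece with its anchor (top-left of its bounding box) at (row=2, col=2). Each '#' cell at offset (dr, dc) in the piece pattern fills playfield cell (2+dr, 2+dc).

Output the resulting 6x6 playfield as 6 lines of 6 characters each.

Fill (2+0,2+0) = (2,2)
Fill (2+0,2+1) = (2,3)
Fill (2+0,2+2) = (2,4)
Fill (2+1,2+2) = (3,4)

Answer: ......
..#..#
.####.
....#.
#.####
#.....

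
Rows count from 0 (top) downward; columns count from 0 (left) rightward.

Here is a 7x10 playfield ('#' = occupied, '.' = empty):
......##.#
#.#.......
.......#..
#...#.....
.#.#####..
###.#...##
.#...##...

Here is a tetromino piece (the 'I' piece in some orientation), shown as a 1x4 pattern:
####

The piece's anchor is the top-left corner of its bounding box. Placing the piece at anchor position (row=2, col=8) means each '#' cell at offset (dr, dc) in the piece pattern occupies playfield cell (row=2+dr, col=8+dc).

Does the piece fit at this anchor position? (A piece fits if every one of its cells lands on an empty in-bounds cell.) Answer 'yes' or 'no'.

Check each piece cell at anchor (2, 8):
  offset (0,0) -> (2,8): empty -> OK
  offset (0,1) -> (2,9): empty -> OK
  offset (0,2) -> (2,10): out of bounds -> FAIL
  offset (0,3) -> (2,11): out of bounds -> FAIL
All cells valid: no

Answer: no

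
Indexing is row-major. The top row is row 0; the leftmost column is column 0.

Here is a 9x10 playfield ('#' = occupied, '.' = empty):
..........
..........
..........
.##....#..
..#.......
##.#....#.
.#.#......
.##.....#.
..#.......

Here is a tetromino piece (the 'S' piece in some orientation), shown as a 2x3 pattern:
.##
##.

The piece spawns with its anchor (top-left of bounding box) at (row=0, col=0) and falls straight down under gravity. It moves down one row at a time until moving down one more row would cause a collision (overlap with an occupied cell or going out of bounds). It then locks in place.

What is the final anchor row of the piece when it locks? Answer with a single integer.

Spawn at (row=0, col=0). Try each row:
  row 0: fits
  row 1: fits
  row 2: blocked -> lock at row 1

Answer: 1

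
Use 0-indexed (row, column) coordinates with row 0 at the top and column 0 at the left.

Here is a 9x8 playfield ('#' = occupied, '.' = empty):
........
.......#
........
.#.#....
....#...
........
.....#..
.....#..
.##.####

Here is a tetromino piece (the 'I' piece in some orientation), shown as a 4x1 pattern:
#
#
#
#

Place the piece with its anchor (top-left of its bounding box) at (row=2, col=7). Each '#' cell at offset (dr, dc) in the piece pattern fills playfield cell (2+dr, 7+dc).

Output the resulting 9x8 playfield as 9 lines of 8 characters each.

Answer: ........
.......#
.......#
.#.#...#
....#..#
.......#
.....#..
.....#..
.##.####

Derivation:
Fill (2+0,7+0) = (2,7)
Fill (2+1,7+0) = (3,7)
Fill (2+2,7+0) = (4,7)
Fill (2+3,7+0) = (5,7)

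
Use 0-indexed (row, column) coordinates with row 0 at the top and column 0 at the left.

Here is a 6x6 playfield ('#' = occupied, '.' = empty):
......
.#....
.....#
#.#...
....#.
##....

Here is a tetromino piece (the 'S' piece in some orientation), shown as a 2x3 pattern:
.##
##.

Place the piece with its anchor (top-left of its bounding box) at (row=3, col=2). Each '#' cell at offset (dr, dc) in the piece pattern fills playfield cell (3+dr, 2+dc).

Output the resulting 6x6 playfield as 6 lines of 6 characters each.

Answer: ......
.#....
.....#
#.###.
..###.
##....

Derivation:
Fill (3+0,2+1) = (3,3)
Fill (3+0,2+2) = (3,4)
Fill (3+1,2+0) = (4,2)
Fill (3+1,2+1) = (4,3)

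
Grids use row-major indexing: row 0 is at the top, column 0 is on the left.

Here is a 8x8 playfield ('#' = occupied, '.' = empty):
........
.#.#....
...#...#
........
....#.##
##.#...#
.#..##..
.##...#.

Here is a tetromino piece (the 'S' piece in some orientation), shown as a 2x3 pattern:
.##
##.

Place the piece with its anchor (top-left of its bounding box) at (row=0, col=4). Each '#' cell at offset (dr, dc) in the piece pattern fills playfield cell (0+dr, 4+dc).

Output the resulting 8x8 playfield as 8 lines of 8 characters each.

Answer: .....##.
.#.###..
...#...#
........
....#.##
##.#...#
.#..##..
.##...#.

Derivation:
Fill (0+0,4+1) = (0,5)
Fill (0+0,4+2) = (0,6)
Fill (0+1,4+0) = (1,4)
Fill (0+1,4+1) = (1,5)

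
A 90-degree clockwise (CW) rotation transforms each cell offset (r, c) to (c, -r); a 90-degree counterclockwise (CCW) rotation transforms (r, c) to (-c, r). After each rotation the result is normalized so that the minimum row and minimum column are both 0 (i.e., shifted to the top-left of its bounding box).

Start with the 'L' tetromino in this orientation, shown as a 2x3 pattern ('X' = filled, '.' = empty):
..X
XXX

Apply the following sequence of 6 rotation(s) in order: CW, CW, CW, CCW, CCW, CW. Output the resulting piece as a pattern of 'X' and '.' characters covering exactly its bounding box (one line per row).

Answer: XXX
X..

Derivation:
Start:
..X
XXX
After rotation 1 (CW):
X.
X.
XX
After rotation 2 (CW):
XXX
X..
After rotation 3 (CW):
XX
.X
.X
After rotation 4 (CCW):
XXX
X..
After rotation 5 (CCW):
X.
X.
XX
After rotation 6 (CW):
XXX
X..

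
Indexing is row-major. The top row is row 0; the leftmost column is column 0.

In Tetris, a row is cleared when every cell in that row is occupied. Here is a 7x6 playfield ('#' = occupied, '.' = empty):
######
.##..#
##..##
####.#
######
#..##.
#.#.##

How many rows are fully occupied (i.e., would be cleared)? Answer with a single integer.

Answer: 2

Derivation:
Check each row:
  row 0: 0 empty cells -> FULL (clear)
  row 1: 3 empty cells -> not full
  row 2: 2 empty cells -> not full
  row 3: 1 empty cell -> not full
  row 4: 0 empty cells -> FULL (clear)
  row 5: 3 empty cells -> not full
  row 6: 2 empty cells -> not full
Total rows cleared: 2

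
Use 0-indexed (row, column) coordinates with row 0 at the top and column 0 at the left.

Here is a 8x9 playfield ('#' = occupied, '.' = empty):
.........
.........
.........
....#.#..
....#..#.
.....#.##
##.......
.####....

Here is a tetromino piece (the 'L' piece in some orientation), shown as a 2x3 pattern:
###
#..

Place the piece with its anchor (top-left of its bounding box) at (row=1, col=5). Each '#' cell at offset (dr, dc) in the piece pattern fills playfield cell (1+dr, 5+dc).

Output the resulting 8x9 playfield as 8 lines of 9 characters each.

Answer: .........
.....###.
.....#...
....#.#..
....#..#.
.....#.##
##.......
.####....

Derivation:
Fill (1+0,5+0) = (1,5)
Fill (1+0,5+1) = (1,6)
Fill (1+0,5+2) = (1,7)
Fill (1+1,5+0) = (2,5)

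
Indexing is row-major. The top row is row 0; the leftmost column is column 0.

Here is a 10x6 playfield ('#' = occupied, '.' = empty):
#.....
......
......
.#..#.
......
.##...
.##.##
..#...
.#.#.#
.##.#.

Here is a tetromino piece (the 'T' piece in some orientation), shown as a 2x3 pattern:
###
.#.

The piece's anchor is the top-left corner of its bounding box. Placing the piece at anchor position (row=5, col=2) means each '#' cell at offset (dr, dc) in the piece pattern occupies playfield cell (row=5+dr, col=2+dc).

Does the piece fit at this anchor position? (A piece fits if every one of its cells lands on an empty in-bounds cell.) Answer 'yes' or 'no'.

Answer: no

Derivation:
Check each piece cell at anchor (5, 2):
  offset (0,0) -> (5,2): occupied ('#') -> FAIL
  offset (0,1) -> (5,3): empty -> OK
  offset (0,2) -> (5,4): empty -> OK
  offset (1,1) -> (6,3): empty -> OK
All cells valid: no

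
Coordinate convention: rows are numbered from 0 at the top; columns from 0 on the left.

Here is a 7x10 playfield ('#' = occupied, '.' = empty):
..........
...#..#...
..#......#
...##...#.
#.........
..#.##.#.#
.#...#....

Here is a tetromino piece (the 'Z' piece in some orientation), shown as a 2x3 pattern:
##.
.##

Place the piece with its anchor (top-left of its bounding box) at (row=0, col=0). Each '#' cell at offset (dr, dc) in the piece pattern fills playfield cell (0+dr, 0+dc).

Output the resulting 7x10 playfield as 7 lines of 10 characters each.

Fill (0+0,0+0) = (0,0)
Fill (0+0,0+1) = (0,1)
Fill (0+1,0+1) = (1,1)
Fill (0+1,0+2) = (1,2)

Answer: ##........
.###..#...
..#......#
...##...#.
#.........
..#.##.#.#
.#...#....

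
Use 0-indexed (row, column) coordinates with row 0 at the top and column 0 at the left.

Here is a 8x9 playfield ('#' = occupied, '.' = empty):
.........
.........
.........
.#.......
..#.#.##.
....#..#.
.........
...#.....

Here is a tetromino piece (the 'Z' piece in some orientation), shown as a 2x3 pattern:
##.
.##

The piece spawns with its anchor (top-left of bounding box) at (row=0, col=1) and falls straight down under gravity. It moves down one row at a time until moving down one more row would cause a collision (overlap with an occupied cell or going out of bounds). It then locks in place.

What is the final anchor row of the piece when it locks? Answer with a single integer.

Spawn at (row=0, col=1). Try each row:
  row 0: fits
  row 1: fits
  row 2: fits
  row 3: blocked -> lock at row 2

Answer: 2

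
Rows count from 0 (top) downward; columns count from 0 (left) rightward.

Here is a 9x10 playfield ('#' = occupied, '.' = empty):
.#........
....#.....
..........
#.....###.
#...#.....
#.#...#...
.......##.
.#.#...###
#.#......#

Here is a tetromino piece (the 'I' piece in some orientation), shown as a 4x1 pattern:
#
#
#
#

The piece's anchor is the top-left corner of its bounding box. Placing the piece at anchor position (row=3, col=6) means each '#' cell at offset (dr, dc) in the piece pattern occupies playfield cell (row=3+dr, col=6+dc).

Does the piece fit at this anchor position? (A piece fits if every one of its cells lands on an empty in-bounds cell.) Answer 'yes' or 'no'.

Check each piece cell at anchor (3, 6):
  offset (0,0) -> (3,6): occupied ('#') -> FAIL
  offset (1,0) -> (4,6): empty -> OK
  offset (2,0) -> (5,6): occupied ('#') -> FAIL
  offset (3,0) -> (6,6): empty -> OK
All cells valid: no

Answer: no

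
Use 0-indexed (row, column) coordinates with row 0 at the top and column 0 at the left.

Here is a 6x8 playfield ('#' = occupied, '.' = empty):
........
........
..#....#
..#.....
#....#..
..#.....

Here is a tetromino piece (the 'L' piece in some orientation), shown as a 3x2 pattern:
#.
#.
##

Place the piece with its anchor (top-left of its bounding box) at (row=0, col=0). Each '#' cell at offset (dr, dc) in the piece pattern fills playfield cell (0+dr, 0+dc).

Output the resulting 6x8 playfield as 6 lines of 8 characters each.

Fill (0+0,0+0) = (0,0)
Fill (0+1,0+0) = (1,0)
Fill (0+2,0+0) = (2,0)
Fill (0+2,0+1) = (2,1)

Answer: #.......
#.......
###....#
..#.....
#....#..
..#.....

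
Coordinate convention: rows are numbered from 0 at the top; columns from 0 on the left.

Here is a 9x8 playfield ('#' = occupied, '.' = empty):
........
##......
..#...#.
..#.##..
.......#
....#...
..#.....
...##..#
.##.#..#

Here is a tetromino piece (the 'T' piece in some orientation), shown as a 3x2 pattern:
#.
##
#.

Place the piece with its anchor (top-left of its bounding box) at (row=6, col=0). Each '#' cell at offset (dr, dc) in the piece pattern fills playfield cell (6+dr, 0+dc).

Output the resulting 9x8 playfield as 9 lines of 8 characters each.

Fill (6+0,0+0) = (6,0)
Fill (6+1,0+0) = (7,0)
Fill (6+1,0+1) = (7,1)
Fill (6+2,0+0) = (8,0)

Answer: ........
##......
..#...#.
..#.##..
.......#
....#...
#.#.....
##.##..#
###.#..#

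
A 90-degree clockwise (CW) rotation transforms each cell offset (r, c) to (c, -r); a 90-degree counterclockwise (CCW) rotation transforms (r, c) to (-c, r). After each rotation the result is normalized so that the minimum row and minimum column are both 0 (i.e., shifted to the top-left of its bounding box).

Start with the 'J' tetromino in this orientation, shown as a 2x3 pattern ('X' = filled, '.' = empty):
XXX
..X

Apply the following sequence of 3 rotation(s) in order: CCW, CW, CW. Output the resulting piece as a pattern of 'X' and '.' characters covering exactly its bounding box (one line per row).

Start:
XXX
..X
After rotation 1 (CCW):
XX
X.
X.
After rotation 2 (CW):
XXX
..X
After rotation 3 (CW):
.X
.X
XX

Answer: .X
.X
XX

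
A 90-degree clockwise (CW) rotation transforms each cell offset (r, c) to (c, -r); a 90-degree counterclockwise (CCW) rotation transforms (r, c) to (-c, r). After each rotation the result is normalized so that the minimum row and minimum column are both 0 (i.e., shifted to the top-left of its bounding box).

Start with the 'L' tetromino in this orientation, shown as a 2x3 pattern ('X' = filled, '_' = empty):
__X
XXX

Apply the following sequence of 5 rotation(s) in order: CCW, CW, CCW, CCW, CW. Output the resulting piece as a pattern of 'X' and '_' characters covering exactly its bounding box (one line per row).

Start:
__X
XXX
After rotation 1 (CCW):
XX
_X
_X
After rotation 2 (CW):
__X
XXX
After rotation 3 (CCW):
XX
_X
_X
After rotation 4 (CCW):
XXX
X__
After rotation 5 (CW):
XX
_X
_X

Answer: XX
_X
_X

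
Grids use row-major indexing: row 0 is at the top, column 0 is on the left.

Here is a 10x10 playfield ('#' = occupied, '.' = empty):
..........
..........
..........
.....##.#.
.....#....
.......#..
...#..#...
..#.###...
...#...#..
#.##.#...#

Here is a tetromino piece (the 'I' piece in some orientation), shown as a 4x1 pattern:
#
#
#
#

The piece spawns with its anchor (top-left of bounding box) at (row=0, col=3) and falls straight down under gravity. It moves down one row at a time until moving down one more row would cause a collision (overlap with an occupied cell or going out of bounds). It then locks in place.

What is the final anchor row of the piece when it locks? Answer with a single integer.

Spawn at (row=0, col=3). Try each row:
  row 0: fits
  row 1: fits
  row 2: fits
  row 3: blocked -> lock at row 2

Answer: 2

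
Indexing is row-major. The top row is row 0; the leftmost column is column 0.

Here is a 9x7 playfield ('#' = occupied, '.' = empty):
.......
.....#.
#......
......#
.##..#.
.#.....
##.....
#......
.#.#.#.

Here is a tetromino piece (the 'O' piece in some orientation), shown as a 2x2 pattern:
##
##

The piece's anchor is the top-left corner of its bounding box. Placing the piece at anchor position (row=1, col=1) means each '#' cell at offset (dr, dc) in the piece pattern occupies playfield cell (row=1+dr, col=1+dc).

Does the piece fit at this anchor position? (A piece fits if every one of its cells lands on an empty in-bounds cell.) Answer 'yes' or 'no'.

Answer: yes

Derivation:
Check each piece cell at anchor (1, 1):
  offset (0,0) -> (1,1): empty -> OK
  offset (0,1) -> (1,2): empty -> OK
  offset (1,0) -> (2,1): empty -> OK
  offset (1,1) -> (2,2): empty -> OK
All cells valid: yes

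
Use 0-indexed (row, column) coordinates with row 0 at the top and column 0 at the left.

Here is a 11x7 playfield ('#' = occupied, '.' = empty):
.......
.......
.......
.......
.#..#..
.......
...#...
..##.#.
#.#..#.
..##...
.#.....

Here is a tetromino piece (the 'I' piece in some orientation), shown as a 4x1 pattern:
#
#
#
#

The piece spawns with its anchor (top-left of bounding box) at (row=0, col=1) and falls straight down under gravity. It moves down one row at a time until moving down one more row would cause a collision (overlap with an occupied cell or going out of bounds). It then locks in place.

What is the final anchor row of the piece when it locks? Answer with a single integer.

Answer: 0

Derivation:
Spawn at (row=0, col=1). Try each row:
  row 0: fits
  row 1: blocked -> lock at row 0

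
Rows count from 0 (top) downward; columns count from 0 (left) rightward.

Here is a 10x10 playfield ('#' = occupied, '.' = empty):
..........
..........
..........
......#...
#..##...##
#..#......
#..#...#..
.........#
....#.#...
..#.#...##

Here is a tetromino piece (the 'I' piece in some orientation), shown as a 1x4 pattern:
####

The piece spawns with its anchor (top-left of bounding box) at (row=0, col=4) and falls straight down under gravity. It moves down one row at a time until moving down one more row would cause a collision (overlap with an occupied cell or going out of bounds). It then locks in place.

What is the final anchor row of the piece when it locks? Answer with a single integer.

Answer: 2

Derivation:
Spawn at (row=0, col=4). Try each row:
  row 0: fits
  row 1: fits
  row 2: fits
  row 3: blocked -> lock at row 2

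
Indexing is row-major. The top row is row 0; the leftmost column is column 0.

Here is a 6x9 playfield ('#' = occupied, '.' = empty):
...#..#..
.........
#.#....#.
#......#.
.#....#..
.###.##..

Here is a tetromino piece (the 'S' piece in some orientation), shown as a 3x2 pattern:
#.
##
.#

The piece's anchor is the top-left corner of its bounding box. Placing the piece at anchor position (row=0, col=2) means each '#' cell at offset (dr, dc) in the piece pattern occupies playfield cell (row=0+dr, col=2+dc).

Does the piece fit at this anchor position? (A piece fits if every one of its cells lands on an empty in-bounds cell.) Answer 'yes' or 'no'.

Answer: yes

Derivation:
Check each piece cell at anchor (0, 2):
  offset (0,0) -> (0,2): empty -> OK
  offset (1,0) -> (1,2): empty -> OK
  offset (1,1) -> (1,3): empty -> OK
  offset (2,1) -> (2,3): empty -> OK
All cells valid: yes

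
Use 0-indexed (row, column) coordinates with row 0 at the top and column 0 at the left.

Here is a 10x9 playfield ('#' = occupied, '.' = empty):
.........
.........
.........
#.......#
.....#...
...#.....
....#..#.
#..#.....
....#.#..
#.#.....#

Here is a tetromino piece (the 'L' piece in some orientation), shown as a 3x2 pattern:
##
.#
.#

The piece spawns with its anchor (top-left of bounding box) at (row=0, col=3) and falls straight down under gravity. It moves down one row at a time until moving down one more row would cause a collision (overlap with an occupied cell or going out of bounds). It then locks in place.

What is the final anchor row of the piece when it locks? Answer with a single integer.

Spawn at (row=0, col=3). Try each row:
  row 0: fits
  row 1: fits
  row 2: fits
  row 3: fits
  row 4: blocked -> lock at row 3

Answer: 3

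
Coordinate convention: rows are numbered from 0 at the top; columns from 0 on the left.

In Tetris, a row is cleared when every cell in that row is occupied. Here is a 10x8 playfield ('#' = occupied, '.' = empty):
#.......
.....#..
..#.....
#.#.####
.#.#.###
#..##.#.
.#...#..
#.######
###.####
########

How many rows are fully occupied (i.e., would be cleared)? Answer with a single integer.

Check each row:
  row 0: 7 empty cells -> not full
  row 1: 7 empty cells -> not full
  row 2: 7 empty cells -> not full
  row 3: 2 empty cells -> not full
  row 4: 3 empty cells -> not full
  row 5: 4 empty cells -> not full
  row 6: 6 empty cells -> not full
  row 7: 1 empty cell -> not full
  row 8: 1 empty cell -> not full
  row 9: 0 empty cells -> FULL (clear)
Total rows cleared: 1

Answer: 1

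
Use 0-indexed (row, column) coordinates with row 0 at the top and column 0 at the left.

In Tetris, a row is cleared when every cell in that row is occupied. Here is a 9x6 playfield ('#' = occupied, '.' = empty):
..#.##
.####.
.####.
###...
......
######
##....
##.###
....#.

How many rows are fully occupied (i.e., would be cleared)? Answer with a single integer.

Check each row:
  row 0: 3 empty cells -> not full
  row 1: 2 empty cells -> not full
  row 2: 2 empty cells -> not full
  row 3: 3 empty cells -> not full
  row 4: 6 empty cells -> not full
  row 5: 0 empty cells -> FULL (clear)
  row 6: 4 empty cells -> not full
  row 7: 1 empty cell -> not full
  row 8: 5 empty cells -> not full
Total rows cleared: 1

Answer: 1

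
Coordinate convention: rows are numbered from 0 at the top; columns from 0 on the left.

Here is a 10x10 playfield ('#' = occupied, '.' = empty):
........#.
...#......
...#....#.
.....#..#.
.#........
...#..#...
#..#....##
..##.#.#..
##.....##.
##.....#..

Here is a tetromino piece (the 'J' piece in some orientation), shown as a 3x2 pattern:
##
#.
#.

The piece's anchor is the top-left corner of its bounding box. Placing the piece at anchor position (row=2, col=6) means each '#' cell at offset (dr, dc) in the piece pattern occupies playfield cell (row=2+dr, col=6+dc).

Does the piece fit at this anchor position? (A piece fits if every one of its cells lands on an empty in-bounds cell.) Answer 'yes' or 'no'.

Check each piece cell at anchor (2, 6):
  offset (0,0) -> (2,6): empty -> OK
  offset (0,1) -> (2,7): empty -> OK
  offset (1,0) -> (3,6): empty -> OK
  offset (2,0) -> (4,6): empty -> OK
All cells valid: yes

Answer: yes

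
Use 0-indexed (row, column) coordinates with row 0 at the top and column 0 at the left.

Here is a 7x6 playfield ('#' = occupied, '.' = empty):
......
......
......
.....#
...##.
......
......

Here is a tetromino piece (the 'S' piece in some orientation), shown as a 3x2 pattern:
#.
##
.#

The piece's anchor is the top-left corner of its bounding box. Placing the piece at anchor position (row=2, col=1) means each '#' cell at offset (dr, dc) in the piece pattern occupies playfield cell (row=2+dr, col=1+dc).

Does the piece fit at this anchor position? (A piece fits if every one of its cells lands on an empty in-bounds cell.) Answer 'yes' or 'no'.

Check each piece cell at anchor (2, 1):
  offset (0,0) -> (2,1): empty -> OK
  offset (1,0) -> (3,1): empty -> OK
  offset (1,1) -> (3,2): empty -> OK
  offset (2,1) -> (4,2): empty -> OK
All cells valid: yes

Answer: yes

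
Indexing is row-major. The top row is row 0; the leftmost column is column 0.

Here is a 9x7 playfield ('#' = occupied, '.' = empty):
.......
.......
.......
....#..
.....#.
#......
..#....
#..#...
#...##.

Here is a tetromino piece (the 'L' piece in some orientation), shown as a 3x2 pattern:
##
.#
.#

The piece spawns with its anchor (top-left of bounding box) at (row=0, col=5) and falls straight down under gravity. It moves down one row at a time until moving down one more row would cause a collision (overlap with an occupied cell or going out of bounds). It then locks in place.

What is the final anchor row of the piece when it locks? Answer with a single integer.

Answer: 3

Derivation:
Spawn at (row=0, col=5). Try each row:
  row 0: fits
  row 1: fits
  row 2: fits
  row 3: fits
  row 4: blocked -> lock at row 3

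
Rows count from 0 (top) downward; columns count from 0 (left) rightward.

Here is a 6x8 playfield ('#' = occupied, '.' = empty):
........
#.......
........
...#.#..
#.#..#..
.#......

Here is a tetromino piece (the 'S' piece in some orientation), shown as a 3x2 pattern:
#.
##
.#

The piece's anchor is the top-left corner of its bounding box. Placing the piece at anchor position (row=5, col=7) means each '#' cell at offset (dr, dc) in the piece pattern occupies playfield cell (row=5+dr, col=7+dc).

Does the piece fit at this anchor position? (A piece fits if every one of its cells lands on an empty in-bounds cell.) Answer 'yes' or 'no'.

Answer: no

Derivation:
Check each piece cell at anchor (5, 7):
  offset (0,0) -> (5,7): empty -> OK
  offset (1,0) -> (6,7): out of bounds -> FAIL
  offset (1,1) -> (6,8): out of bounds -> FAIL
  offset (2,1) -> (7,8): out of bounds -> FAIL
All cells valid: no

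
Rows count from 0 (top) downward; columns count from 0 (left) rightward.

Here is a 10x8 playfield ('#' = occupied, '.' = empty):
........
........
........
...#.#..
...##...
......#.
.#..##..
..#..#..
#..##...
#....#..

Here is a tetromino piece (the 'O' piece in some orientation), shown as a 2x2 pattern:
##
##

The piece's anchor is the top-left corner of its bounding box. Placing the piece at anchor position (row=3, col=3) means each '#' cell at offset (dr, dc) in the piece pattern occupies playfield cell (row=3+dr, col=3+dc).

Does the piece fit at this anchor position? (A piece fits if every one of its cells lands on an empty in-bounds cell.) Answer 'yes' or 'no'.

Answer: no

Derivation:
Check each piece cell at anchor (3, 3):
  offset (0,0) -> (3,3): occupied ('#') -> FAIL
  offset (0,1) -> (3,4): empty -> OK
  offset (1,0) -> (4,3): occupied ('#') -> FAIL
  offset (1,1) -> (4,4): occupied ('#') -> FAIL
All cells valid: no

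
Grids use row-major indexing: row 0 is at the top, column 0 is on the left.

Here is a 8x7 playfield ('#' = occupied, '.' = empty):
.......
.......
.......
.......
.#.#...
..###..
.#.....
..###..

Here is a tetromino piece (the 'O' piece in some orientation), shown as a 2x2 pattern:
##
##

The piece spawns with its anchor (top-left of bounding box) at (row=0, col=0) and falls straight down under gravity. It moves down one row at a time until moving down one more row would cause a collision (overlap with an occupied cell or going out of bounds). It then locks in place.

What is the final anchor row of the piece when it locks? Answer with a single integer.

Answer: 2

Derivation:
Spawn at (row=0, col=0). Try each row:
  row 0: fits
  row 1: fits
  row 2: fits
  row 3: blocked -> lock at row 2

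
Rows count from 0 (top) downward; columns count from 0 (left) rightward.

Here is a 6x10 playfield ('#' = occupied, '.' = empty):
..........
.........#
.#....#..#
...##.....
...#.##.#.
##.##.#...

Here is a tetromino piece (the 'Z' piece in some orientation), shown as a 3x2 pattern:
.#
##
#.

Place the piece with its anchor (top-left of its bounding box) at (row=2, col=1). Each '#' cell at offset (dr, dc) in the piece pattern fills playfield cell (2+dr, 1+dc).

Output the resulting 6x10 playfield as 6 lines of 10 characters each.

Answer: ..........
.........#
.##...#..#
.####.....
.#.#.##.#.
##.##.#...

Derivation:
Fill (2+0,1+1) = (2,2)
Fill (2+1,1+0) = (3,1)
Fill (2+1,1+1) = (3,2)
Fill (2+2,1+0) = (4,1)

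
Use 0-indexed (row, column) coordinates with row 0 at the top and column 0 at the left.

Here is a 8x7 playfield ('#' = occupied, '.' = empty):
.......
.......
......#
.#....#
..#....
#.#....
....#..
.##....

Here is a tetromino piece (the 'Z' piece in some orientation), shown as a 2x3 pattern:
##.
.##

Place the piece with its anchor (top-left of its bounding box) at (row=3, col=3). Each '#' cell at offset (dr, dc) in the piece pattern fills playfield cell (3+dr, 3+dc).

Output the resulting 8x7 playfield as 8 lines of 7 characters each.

Answer: .......
.......
......#
.#.##.#
..#.##.
#.#....
....#..
.##....

Derivation:
Fill (3+0,3+0) = (3,3)
Fill (3+0,3+1) = (3,4)
Fill (3+1,3+1) = (4,4)
Fill (3+1,3+2) = (4,5)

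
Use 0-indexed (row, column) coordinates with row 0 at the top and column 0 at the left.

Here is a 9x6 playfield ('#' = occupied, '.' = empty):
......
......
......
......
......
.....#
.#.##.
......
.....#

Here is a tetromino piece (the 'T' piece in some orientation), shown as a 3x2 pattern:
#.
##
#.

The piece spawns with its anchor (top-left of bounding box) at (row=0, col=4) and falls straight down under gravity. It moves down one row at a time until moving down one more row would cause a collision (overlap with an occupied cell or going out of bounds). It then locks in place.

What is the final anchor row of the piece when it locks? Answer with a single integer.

Answer: 3

Derivation:
Spawn at (row=0, col=4). Try each row:
  row 0: fits
  row 1: fits
  row 2: fits
  row 3: fits
  row 4: blocked -> lock at row 3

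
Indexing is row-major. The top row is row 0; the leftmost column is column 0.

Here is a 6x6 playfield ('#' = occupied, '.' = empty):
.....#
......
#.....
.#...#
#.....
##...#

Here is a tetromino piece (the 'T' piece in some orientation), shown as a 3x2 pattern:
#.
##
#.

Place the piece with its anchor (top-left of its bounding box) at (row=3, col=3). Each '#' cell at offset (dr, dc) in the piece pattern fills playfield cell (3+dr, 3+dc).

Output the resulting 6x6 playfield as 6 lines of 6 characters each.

Fill (3+0,3+0) = (3,3)
Fill (3+1,3+0) = (4,3)
Fill (3+1,3+1) = (4,4)
Fill (3+2,3+0) = (5,3)

Answer: .....#
......
#.....
.#.#.#
#..##.
##.#.#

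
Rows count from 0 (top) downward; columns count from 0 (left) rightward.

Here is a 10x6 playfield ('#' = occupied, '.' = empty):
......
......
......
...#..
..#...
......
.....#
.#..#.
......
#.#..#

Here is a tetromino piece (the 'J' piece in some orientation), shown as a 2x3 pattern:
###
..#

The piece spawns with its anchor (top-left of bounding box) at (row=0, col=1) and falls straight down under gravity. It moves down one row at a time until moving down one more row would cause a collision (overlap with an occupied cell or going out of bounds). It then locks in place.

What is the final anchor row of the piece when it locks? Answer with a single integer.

Spawn at (row=0, col=1). Try each row:
  row 0: fits
  row 1: fits
  row 2: blocked -> lock at row 1

Answer: 1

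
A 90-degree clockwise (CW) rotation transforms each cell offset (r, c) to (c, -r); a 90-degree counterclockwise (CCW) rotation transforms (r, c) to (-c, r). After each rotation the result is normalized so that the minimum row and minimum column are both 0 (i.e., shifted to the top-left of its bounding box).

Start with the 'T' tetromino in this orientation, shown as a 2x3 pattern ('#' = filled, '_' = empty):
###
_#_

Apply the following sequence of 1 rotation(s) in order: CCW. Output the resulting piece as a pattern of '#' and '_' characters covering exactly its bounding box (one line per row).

Start:
###
_#_
After rotation 1 (CCW):
#_
##
#_

Answer: #_
##
#_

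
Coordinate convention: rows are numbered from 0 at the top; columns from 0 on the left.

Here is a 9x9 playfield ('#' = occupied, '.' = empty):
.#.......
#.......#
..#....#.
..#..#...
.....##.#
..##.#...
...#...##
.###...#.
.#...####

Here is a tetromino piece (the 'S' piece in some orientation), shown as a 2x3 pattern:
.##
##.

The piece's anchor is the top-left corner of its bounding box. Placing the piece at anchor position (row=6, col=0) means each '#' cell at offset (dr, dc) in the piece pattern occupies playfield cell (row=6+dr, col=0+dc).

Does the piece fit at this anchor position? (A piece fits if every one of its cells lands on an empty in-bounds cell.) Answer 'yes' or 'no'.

Check each piece cell at anchor (6, 0):
  offset (0,1) -> (6,1): empty -> OK
  offset (0,2) -> (6,2): empty -> OK
  offset (1,0) -> (7,0): empty -> OK
  offset (1,1) -> (7,1): occupied ('#') -> FAIL
All cells valid: no

Answer: no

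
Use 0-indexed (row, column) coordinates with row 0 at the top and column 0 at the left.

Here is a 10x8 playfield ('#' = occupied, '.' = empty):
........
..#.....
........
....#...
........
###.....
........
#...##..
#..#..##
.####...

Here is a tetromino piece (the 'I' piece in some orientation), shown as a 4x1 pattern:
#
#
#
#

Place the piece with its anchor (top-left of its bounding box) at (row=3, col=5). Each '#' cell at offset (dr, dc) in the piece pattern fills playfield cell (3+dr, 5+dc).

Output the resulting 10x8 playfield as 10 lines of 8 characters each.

Answer: ........
..#.....
........
....##..
.....#..
###..#..
.....#..
#...##..
#..#..##
.####...

Derivation:
Fill (3+0,5+0) = (3,5)
Fill (3+1,5+0) = (4,5)
Fill (3+2,5+0) = (5,5)
Fill (3+3,5+0) = (6,5)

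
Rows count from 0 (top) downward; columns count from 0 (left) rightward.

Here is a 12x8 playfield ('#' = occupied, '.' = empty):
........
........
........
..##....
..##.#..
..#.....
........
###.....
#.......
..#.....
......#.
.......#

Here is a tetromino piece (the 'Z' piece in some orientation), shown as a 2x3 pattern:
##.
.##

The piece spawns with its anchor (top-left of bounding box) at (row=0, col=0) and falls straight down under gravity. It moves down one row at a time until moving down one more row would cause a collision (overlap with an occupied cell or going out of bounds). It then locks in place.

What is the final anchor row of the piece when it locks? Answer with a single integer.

Answer: 1

Derivation:
Spawn at (row=0, col=0). Try each row:
  row 0: fits
  row 1: fits
  row 2: blocked -> lock at row 1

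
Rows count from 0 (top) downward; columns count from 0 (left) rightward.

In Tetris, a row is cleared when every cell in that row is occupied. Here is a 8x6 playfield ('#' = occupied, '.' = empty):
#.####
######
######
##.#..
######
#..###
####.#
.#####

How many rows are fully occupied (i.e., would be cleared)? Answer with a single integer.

Check each row:
  row 0: 1 empty cell -> not full
  row 1: 0 empty cells -> FULL (clear)
  row 2: 0 empty cells -> FULL (clear)
  row 3: 3 empty cells -> not full
  row 4: 0 empty cells -> FULL (clear)
  row 5: 2 empty cells -> not full
  row 6: 1 empty cell -> not full
  row 7: 1 empty cell -> not full
Total rows cleared: 3

Answer: 3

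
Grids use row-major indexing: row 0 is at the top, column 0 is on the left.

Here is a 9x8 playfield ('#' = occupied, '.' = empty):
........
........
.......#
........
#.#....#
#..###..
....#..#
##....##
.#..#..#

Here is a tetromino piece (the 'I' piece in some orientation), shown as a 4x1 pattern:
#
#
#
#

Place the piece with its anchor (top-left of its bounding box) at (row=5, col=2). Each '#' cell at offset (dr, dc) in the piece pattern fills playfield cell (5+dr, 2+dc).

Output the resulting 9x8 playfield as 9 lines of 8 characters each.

Fill (5+0,2+0) = (5,2)
Fill (5+1,2+0) = (6,2)
Fill (5+2,2+0) = (7,2)
Fill (5+3,2+0) = (8,2)

Answer: ........
........
.......#
........
#.#....#
#.####..
..#.#..#
###...##
.##.#..#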